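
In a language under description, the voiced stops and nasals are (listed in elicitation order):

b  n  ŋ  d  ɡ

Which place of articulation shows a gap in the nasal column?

place of articulation  oral stop  nasal   
bilabial          b         —       
alveolar          d         n       
velar             ɡ         ŋ       
Every place of articulation has a nasal member except bilabial, where /m/ would be expected.

bilabial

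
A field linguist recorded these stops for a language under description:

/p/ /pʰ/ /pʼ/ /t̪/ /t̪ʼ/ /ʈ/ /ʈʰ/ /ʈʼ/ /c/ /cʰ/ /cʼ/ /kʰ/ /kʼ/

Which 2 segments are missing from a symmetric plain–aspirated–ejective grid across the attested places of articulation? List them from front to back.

/t̪ʰ/, /k/

place of articulation  plain     aspirated  ejective
bilabial          p         pʰ        pʼ      
dental            t̪        —         t̪ʼ     
retroflex         ʈ         ʈʰ        ʈʼ      
palatal           c         cʰ        cʼ      
velar             —         kʰ        kʼ      
Gaps, from front to back: dental lacks aspirated (/t̪ʰ/); velar lacks plain (/k/).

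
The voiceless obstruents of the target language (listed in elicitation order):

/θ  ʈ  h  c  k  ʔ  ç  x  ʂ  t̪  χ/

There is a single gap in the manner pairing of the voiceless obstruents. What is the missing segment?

dental: stop /t̪/, fricative /θ/.
retroflex: stop /ʈ/, fricative /ʂ/.
palatal: stop /c/, fricative /ç/.
velar: stop /k/, fricative /x/.
uvular: stop —, fricative /χ/.
glottal: stop /ʔ/, fricative /h/.
The uvular row has no stop member, so the gap is the uvular stop /q/.

/q/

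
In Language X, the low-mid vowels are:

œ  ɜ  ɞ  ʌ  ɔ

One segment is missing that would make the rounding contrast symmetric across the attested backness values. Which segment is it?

front: unrounded —, rounded /œ/.
central: unrounded /ɜ/, rounded /ɞ/.
back: unrounded /ʌ/, rounded /ɔ/.
The front row has no unrounded member, so the gap is the front unrounded vowel /ɛ/.

/ɛ/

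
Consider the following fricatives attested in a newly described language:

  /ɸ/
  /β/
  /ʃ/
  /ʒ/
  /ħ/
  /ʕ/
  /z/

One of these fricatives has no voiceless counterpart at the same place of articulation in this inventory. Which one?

Bilabial: /ɸ/ ~ /β/
Postalveolar: /ʃ/ ~ /ʒ/
Pharyngeal: /ħ/ ~ /ʕ/
Alveolar: only /z/ (voiced); no voiceless partner.
So /z/ is the unpaired segment.

/z/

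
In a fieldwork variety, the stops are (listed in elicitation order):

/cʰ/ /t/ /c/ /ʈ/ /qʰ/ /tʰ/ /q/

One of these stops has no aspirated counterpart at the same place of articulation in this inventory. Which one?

Alveolar: /t/ ~ /tʰ/
Palatal: /c/ ~ /cʰ/
Uvular: /q/ ~ /qʰ/
Retroflex: only /ʈ/ (plain); no aspirated partner.
So /ʈ/ is the unpaired segment.

/ʈ/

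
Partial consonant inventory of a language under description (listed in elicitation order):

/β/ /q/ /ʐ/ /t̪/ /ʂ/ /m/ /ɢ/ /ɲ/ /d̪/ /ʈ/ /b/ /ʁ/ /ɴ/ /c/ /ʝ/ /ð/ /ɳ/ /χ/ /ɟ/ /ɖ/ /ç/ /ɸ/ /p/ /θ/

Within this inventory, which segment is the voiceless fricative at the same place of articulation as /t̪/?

/t̪/ is a voiceless dental stop.
The voiceless fricative at the same place is a voiceless dental fricative — in this inventory, /θ/.

/θ/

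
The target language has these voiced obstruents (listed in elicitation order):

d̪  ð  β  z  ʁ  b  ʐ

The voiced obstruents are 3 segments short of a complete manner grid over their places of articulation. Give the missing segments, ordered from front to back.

place of articulation  stop      fricative
bilabial          b         β       
dental            d̪        ð       
alveolar          —         z       
retroflex         —         ʐ       
uvular            —         ʁ       
Gaps, from front to back: alveolar lacks stop (/d/); retroflex lacks stop (/ɖ/); uvular lacks stop (/ɢ/).

/d/, /ɖ/, /ɢ/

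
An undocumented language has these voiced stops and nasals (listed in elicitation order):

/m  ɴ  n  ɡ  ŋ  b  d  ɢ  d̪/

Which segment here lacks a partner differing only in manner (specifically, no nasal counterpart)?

/d̪/

Bilabial: /b/ ~ /m/
Alveolar: /d/ ~ /n/
Velar: /ɡ/ ~ /ŋ/
Uvular: /ɢ/ ~ /ɴ/
Dental: only /d̪/ (oral stop); no nasal partner.
So /d̪/ is the unpaired segment.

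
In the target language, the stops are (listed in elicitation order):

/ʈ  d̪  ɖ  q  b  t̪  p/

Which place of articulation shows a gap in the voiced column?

uvular

place of articulation  voiceless  voiced  
bilabial          p         b       
dental            t̪        d̪      
retroflex         ʈ         ɖ       
uvular            q         —       
Every place of articulation has a voiced member except uvular, where /ɢ/ would be expected.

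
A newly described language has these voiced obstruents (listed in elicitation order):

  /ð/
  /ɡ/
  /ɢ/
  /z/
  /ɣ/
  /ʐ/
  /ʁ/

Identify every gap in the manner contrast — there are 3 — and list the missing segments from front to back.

dental: stop —, fricative /ð/.
alveolar: stop —, fricative /z/.
retroflex: stop —, fricative /ʐ/.
velar: stop /ɡ/, fricative /ɣ/.
uvular: stop /ɢ/, fricative /ʁ/.
Gaps, from front to back: dental lacks stop (/d̪/); alveolar lacks stop (/d/); retroflex lacks stop (/ɖ/).

/d̪/, /d/, /ɖ/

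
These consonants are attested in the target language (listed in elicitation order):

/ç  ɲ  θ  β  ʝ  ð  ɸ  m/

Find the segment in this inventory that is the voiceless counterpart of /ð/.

/ð/ is a voiced dental fricative.
The voiceless counterpart is a voiceless dental fricative — in this inventory, /θ/.

/θ/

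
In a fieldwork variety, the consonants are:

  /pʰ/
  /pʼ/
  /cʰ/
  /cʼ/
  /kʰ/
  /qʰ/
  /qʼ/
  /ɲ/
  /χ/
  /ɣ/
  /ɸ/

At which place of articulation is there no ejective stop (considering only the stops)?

velar

bilabial: aspirated /pʰ/, ejective /pʼ/.
palatal: aspirated /cʰ/, ejective /cʼ/.
velar: aspirated /kʰ/, ejective —.
uvular: aspirated /qʰ/, ejective /qʼ/.
Every place of articulation has an ejective member except velar, where /kʼ/ would be expected.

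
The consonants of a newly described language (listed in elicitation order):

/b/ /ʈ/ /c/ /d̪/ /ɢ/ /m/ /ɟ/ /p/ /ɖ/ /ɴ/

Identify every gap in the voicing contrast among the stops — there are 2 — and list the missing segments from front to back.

place of articulation  voiceless  voiced  
bilabial          p         b       
dental            —         d̪      
retroflex         ʈ         ɖ       
palatal           c         ɟ       
uvular            —         ɢ       
Gaps, from front to back: dental lacks voiceless (/t̪/); uvular lacks voiceless (/q/).

/t̪/, /q/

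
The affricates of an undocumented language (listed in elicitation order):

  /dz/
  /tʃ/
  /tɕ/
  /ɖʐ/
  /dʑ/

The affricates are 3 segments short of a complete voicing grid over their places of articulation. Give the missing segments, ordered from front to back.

Voiceless: /tʃ/ (postalveolar), /tɕ/ (alveolo-palatal).
Voiced: /dz/ (alveolar), /ɖʐ/ (retroflex), /dʑ/ (alveolo-palatal).
Gaps, from front to back: alveolar lacks voiceless (/ts/); postalveolar lacks voiced (/dʒ/); retroflex lacks voiceless (/ʈʂ/).

/ts/, /dʒ/, /ʈʂ/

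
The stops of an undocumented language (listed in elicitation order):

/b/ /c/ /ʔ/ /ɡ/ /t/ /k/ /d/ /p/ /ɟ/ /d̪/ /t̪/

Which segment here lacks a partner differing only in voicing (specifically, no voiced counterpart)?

/ʔ/

Bilabial: /p/ ~ /b/
Dental: /t̪/ ~ /d̪/
Alveolar: /t/ ~ /d/
Palatal: /c/ ~ /ɟ/
Velar: /k/ ~ /ɡ/
Glottal: only /ʔ/ (voiceless); no voiced partner.
So /ʔ/ is the unpaired segment.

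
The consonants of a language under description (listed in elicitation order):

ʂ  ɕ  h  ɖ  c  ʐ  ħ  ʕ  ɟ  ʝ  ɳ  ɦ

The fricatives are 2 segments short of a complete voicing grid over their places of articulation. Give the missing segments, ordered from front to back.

/ʑ/, /ç/

place of articulation  voiceless  voiced  
retroflex         ʂ         ʐ       
alveolo-palatal   ɕ         —       
palatal           —         ʝ       
pharyngeal        ħ         ʕ       
glottal           h         ɦ       
Gaps, from front to back: alveolo-palatal lacks voiced (/ʑ/); palatal lacks voiceless (/ç/).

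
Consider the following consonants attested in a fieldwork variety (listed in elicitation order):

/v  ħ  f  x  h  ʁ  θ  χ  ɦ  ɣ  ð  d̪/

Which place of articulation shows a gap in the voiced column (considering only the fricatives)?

labiodental: voiceless /f/, voiced /v/.
dental: voiceless /θ/, voiced /ð/.
velar: voiceless /x/, voiced /ɣ/.
uvular: voiceless /χ/, voiced /ʁ/.
pharyngeal: voiceless /ħ/, voiced —.
glottal: voiceless /h/, voiced /ɦ/.
Every place of articulation has a voiced member except pharyngeal, where /ʕ/ would be expected.

pharyngeal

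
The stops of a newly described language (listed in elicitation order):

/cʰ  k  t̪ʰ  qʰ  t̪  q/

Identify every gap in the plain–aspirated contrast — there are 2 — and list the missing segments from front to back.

place of articulation  plain     aspirated
dental            t̪        t̪ʰ     
palatal           —         cʰ      
velar             k         —       
uvular            q         qʰ      
Gaps, from front to back: palatal lacks plain (/c/); velar lacks aspirated (/kʰ/).

/c/, /kʰ/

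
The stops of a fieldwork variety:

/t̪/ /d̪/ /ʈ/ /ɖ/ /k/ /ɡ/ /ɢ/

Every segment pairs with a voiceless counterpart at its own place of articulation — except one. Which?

/ɢ/

Dental: /t̪/ ~ /d̪/
Retroflex: /ʈ/ ~ /ɖ/
Velar: /k/ ~ /ɡ/
Uvular: only /ɢ/ (voiced); no voiceless partner.
So /ɢ/ is the unpaired segment.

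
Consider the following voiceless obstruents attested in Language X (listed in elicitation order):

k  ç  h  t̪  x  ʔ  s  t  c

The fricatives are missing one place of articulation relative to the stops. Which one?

dental

dental: stop /t̪/, fricative —.
alveolar: stop /t/, fricative /s/.
palatal: stop /c/, fricative /ç/.
velar: stop /k/, fricative /x/.
glottal: stop /ʔ/, fricative /h/.
Every place of articulation has a fricative member except dental, where /θ/ would be expected.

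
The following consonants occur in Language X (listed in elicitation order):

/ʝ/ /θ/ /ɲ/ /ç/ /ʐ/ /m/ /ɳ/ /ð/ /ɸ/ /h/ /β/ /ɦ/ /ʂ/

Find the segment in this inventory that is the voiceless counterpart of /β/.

/ɸ/

/β/ is a voiced bilabial fricative.
The voiceless counterpart is a voiceless bilabial fricative — in this inventory, /ɸ/.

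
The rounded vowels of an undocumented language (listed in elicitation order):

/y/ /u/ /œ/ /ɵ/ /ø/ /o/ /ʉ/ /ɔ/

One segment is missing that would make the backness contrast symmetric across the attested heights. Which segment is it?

/ɞ/

height            front     central   back    
high              y         ʉ         u       
high-mid          ø         ɵ         o       
low-mid           œ         —         ɔ       
The low-mid row has no central member, so the gap is the low-mid central rounded vowel /ɞ/.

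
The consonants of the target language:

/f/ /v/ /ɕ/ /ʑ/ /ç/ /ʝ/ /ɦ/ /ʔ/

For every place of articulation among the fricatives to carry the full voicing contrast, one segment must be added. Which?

Voiceless: /f/ (labiodental), /ɕ/ (alveolo-palatal), /ç/ (palatal).
Voiced: /v/ (labiodental), /ʑ/ (alveolo-palatal), /ʝ/ (palatal), /ɦ/ (glottal).
The glottal row has no voiceless member, so the gap is the voiceless glottal fricative /h/.

/h/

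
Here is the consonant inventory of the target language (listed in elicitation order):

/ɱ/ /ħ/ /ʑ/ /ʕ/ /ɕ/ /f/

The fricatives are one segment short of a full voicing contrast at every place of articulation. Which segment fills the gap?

place of articulation  voiceless  voiced  
labiodental       f         —       
alveolo-palatal   ɕ         ʑ       
pharyngeal        ħ         ʕ       
The labiodental row has no voiced member, so the gap is the voiced labiodental fricative /v/.

/v/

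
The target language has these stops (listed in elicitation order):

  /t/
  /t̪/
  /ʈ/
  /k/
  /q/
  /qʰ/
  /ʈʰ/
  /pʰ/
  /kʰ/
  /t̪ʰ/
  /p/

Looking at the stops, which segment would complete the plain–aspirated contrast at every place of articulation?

bilabial: plain /p/, aspirated /pʰ/.
dental: plain /t̪/, aspirated /t̪ʰ/.
alveolar: plain /t/, aspirated —.
retroflex: plain /ʈ/, aspirated /ʈʰ/.
velar: plain /k/, aspirated /kʰ/.
uvular: plain /q/, aspirated /qʰ/.
The alveolar row has no aspirated member, so the gap is the aspirated alveolar stop /tʰ/.

/tʰ/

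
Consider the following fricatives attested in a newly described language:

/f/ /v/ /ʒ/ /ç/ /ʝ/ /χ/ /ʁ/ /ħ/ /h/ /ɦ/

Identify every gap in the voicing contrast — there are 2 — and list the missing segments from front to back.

Voiceless: /f/ (labiodental), /ç/ (palatal), /χ/ (uvular), /ħ/ (pharyngeal), /h/ (glottal).
Voiced: /v/ (labiodental), /ʒ/ (postalveolar), /ʝ/ (palatal), /ʁ/ (uvular), /ɦ/ (glottal).
Gaps, from front to back: postalveolar lacks voiceless (/ʃ/); pharyngeal lacks voiced (/ʕ/).

/ʃ/, /ʕ/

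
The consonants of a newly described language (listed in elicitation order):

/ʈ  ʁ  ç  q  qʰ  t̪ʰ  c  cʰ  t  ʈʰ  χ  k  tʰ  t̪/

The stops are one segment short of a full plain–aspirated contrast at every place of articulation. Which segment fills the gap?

Plain: /t̪/ (dental), /t/ (alveolar), /ʈ/ (retroflex), /c/ (palatal), /k/ (velar), /q/ (uvular).
Aspirated: /t̪ʰ/ (dental), /tʰ/ (alveolar), /ʈʰ/ (retroflex), /cʰ/ (palatal), /qʰ/ (uvular).
The velar row has no aspirated member, so the gap is the aspirated velar stop /kʰ/.

/kʰ/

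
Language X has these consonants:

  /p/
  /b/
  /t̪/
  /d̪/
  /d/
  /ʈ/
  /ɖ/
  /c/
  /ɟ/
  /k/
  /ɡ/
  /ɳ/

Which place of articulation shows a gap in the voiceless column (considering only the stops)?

alveolar

Voiceless: /p/ (bilabial), /t̪/ (dental), /ʈ/ (retroflex), /c/ (palatal), /k/ (velar).
Voiced: /b/ (bilabial), /d̪/ (dental), /d/ (alveolar), /ɖ/ (retroflex), /ɟ/ (palatal), /ɡ/ (velar).
Every place of articulation has a voiceless member except alveolar, where /t/ would be expected.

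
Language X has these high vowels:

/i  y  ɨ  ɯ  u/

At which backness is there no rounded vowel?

central

Unrounded: /i/ (front), /ɨ/ (central), /ɯ/ (back).
Rounded: /y/ (front), /u/ (back).
Every backness has a rounded member except central, where /ʉ/ would be expected.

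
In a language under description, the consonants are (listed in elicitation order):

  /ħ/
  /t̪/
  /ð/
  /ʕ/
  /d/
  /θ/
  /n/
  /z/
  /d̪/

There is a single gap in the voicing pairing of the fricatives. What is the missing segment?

dental: voiceless /θ/, voiced /ð/.
alveolar: voiceless —, voiced /z/.
pharyngeal: voiceless /ħ/, voiced /ʕ/.
The alveolar row has no voiceless member, so the gap is the voiceless alveolar fricative /s/.

/s/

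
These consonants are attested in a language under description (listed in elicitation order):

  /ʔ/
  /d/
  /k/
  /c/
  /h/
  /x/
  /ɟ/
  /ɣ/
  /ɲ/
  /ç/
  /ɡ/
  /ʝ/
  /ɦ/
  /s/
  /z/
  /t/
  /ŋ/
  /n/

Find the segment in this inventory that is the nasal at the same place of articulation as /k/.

/k/ is a voiceless velar stop.
The nasal at the same place is a velar nasal — in this inventory, /ŋ/.

/ŋ/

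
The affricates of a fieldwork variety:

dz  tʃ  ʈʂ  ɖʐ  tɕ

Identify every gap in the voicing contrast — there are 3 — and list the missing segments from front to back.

place of articulation  voiceless  voiced  
alveolar          —         dz      
postalveolar      tʃ        —       
retroflex         ʈʂ        ɖʐ      
alveolo-palatal   tɕ        —       
Gaps, from front to back: alveolar lacks voiceless (/ts/); postalveolar lacks voiced (/dʒ/); alveolo-palatal lacks voiced (/dʑ/).

/ts/, /dʒ/, /dʑ/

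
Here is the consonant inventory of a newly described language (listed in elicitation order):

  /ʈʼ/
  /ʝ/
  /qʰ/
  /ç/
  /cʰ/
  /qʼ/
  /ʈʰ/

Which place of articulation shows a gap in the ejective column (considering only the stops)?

palatal

place of articulation  aspirated  ejective
retroflex         ʈʰ        ʈʼ      
palatal           cʰ        —       
uvular            qʰ        qʼ      
Every place of articulation has an ejective member except palatal, where /cʼ/ would be expected.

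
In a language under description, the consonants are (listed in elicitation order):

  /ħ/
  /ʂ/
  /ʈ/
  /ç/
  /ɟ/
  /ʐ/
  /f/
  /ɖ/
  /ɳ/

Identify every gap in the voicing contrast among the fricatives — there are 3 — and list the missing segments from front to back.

Voiceless: /f/ (labiodental), /ʂ/ (retroflex), /ç/ (palatal), /ħ/ (pharyngeal).
Voiced: /ʐ/ (retroflex).
Gaps, from front to back: labiodental lacks voiced (/v/); palatal lacks voiced (/ʝ/); pharyngeal lacks voiced (/ʕ/).

/v/, /ʝ/, /ʕ/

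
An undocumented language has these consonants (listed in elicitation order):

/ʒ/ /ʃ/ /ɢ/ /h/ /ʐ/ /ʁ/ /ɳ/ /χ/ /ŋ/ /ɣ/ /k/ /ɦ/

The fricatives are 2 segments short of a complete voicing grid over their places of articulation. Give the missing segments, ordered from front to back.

/ʂ/, /x/

Voiceless: /ʃ/ (postalveolar), /χ/ (uvular), /h/ (glottal).
Voiced: /ʒ/ (postalveolar), /ʐ/ (retroflex), /ɣ/ (velar), /ʁ/ (uvular), /ɦ/ (glottal).
Gaps, from front to back: retroflex lacks voiceless (/ʂ/); velar lacks voiceless (/x/).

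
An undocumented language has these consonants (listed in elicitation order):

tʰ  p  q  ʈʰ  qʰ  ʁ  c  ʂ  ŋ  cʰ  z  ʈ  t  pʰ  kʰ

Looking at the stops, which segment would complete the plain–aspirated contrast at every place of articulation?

/k/

bilabial: plain /p/, aspirated /pʰ/.
alveolar: plain /t/, aspirated /tʰ/.
retroflex: plain /ʈ/, aspirated /ʈʰ/.
palatal: plain /c/, aspirated /cʰ/.
velar: plain —, aspirated /kʰ/.
uvular: plain /q/, aspirated /qʰ/.
The velar row has no plain member, so the gap is the plain velar stop /k/.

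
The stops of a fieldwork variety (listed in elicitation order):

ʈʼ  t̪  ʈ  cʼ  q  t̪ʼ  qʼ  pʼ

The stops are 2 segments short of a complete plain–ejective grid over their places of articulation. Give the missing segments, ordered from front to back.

place of articulation  plain     ejective
bilabial          —         pʼ      
dental            t̪        t̪ʼ     
retroflex         ʈ         ʈʼ      
palatal           —         cʼ      
uvular            q         qʼ      
Gaps, from front to back: bilabial lacks plain (/p/); palatal lacks plain (/c/).

/p/, /c/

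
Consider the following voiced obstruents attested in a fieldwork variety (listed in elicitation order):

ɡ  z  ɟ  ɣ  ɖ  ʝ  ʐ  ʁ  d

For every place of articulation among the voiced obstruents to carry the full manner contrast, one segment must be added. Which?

Stop: /d/ (alveolar), /ɖ/ (retroflex), /ɟ/ (palatal), /ɡ/ (velar).
Fricative: /z/ (alveolar), /ʐ/ (retroflex), /ʝ/ (palatal), /ɣ/ (velar), /ʁ/ (uvular).
The uvular row has no stop member, so the gap is the uvular stop /ɢ/.

/ɢ/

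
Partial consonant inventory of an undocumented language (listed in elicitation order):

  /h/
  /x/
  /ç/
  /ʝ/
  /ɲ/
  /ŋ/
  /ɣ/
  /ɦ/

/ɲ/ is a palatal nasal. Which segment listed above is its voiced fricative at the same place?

/ʝ/

The voiced fricative at the same place is a voiced palatal fricative — in this inventory, /ʝ/.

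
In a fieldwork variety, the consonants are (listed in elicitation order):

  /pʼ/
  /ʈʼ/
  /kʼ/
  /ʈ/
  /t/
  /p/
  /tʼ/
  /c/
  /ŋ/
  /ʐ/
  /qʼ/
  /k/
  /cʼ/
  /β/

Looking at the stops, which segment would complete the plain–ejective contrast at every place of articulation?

bilabial: plain /p/, ejective /pʼ/.
alveolar: plain /t/, ejective /tʼ/.
retroflex: plain /ʈ/, ejective /ʈʼ/.
palatal: plain /c/, ejective /cʼ/.
velar: plain /k/, ejective /kʼ/.
uvular: plain —, ejective /qʼ/.
The uvular row has no plain member, so the gap is the plain uvular stop /q/.

/q/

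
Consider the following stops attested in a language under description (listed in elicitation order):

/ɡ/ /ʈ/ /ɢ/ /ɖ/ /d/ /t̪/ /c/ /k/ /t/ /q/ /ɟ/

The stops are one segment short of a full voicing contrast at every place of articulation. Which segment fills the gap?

/d̪/

Voiceless: /t̪/ (dental), /t/ (alveolar), /ʈ/ (retroflex), /c/ (palatal), /k/ (velar), /q/ (uvular).
Voiced: /d/ (alveolar), /ɖ/ (retroflex), /ɟ/ (palatal), /ɡ/ (velar), /ɢ/ (uvular).
The dental row has no voiced member, so the gap is the voiced dental stop /d̪/.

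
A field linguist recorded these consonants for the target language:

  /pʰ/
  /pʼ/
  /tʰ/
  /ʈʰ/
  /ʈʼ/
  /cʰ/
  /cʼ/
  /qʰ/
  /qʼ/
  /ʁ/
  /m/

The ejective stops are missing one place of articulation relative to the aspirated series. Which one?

alveolar

Aspirated: /pʰ/ (bilabial), /tʰ/ (alveolar), /ʈʰ/ (retroflex), /cʰ/ (palatal), /qʰ/ (uvular).
Ejective: /pʼ/ (bilabial), /ʈʼ/ (retroflex), /cʼ/ (palatal), /qʼ/ (uvular).
Every place of articulation has an ejective member except alveolar, where /tʼ/ would be expected.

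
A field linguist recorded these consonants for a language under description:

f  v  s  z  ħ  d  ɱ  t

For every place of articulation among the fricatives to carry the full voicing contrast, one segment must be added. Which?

/ʕ/

Voiceless: /f/ (labiodental), /s/ (alveolar), /ħ/ (pharyngeal).
Voiced: /v/ (labiodental), /z/ (alveolar).
The pharyngeal row has no voiced member, so the gap is the voiced pharyngeal fricative /ʕ/.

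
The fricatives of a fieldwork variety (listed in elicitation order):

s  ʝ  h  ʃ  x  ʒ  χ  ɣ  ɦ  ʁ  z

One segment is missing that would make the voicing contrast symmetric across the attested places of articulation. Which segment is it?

alveolar: voiceless /s/, voiced /z/.
postalveolar: voiceless /ʃ/, voiced /ʒ/.
palatal: voiceless —, voiced /ʝ/.
velar: voiceless /x/, voiced /ɣ/.
uvular: voiceless /χ/, voiced /ʁ/.
glottal: voiceless /h/, voiced /ɦ/.
The palatal row has no voiceless member, so the gap is the voiceless palatal fricative /ç/.

/ç/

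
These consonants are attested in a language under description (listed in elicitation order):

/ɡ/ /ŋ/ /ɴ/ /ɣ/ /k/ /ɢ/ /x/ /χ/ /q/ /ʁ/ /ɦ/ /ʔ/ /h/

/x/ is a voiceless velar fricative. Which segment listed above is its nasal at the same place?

The nasal at the same place is a velar nasal — in this inventory, /ŋ/.

/ŋ/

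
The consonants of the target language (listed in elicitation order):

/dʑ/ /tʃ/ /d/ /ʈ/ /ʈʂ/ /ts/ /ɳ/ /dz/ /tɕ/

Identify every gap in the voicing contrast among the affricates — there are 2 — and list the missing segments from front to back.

/dʒ/, /ɖʐ/

alveolar: voiceless /ts/, voiced /dz/.
postalveolar: voiceless /tʃ/, voiced —.
retroflex: voiceless /ʈʂ/, voiced —.
alveolo-palatal: voiceless /tɕ/, voiced /dʑ/.
Gaps, from front to back: postalveolar lacks voiced (/dʒ/); retroflex lacks voiced (/ɖʐ/).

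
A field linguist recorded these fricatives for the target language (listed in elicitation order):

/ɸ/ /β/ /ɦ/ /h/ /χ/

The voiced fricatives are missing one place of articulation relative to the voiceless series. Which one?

uvular

place of articulation  voiceless  voiced  
bilabial          ɸ         β       
uvular            χ         —       
glottal           h         ɦ       
Every place of articulation has a voiced member except uvular, where /ʁ/ would be expected.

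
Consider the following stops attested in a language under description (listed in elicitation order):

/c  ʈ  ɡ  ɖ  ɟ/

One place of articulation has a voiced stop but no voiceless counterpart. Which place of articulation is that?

velar

place of articulation  voiceless  voiced  
retroflex         ʈ         ɖ       
palatal           c         ɟ       
velar             —         ɡ       
Every place of articulation has a voiceless member except velar, where /k/ would be expected.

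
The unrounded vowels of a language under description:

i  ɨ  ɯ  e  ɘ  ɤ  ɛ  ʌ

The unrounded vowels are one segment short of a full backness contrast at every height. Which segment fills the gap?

height            front     central   back    
high              i         ɨ         ɯ       
high-mid          e         ɘ         ɤ       
low-mid           ɛ         —         ʌ       
The low-mid row has no central member, so the gap is the low-mid central unrounded vowel /ɜ/.

/ɜ/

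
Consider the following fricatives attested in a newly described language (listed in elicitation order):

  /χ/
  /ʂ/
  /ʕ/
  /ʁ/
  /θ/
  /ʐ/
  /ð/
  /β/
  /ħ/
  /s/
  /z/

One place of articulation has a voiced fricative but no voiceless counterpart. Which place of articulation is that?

Voiceless: /θ/ (dental), /s/ (alveolar), /ʂ/ (retroflex), /χ/ (uvular), /ħ/ (pharyngeal).
Voiced: /β/ (bilabial), /ð/ (dental), /z/ (alveolar), /ʐ/ (retroflex), /ʁ/ (uvular), /ʕ/ (pharyngeal).
Every place of articulation has a voiceless member except bilabial, where /ɸ/ would be expected.

bilabial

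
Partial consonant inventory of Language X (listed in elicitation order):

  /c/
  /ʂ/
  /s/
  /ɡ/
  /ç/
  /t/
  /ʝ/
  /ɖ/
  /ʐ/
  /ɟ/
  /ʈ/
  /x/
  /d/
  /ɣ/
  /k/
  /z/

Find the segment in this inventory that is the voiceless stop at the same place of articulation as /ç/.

/ç/ is a voiceless palatal fricative.
The voiceless stop at the same place is a voiceless palatal stop — in this inventory, /c/.

/c/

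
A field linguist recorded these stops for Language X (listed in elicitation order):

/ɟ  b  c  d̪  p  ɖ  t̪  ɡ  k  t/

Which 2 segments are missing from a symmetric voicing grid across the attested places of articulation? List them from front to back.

/d/, /ʈ/

place of articulation  voiceless  voiced  
bilabial          p         b       
dental            t̪        d̪      
alveolar          t         —       
retroflex         —         ɖ       
palatal           c         ɟ       
velar             k         ɡ       
Gaps, from front to back: alveolar lacks voiced (/d/); retroflex lacks voiceless (/ʈ/).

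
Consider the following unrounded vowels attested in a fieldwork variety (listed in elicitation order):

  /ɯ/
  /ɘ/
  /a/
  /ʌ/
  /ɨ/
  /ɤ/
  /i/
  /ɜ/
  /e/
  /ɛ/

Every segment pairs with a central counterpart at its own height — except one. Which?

High: /i/ ~ /ɨ/ ~ /ɯ/
High-mid: /e/ ~ /ɘ/ ~ /ɤ/
Low-mid: /ɛ/ ~ /ɜ/ ~ /ʌ/
Low: only /a/ (front); no central partner.
So /a/ is the unpaired segment.

/a/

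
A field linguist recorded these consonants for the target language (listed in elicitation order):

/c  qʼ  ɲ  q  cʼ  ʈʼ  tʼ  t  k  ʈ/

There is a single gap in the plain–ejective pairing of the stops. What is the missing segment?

alveolar: plain /t/, ejective /tʼ/.
retroflex: plain /ʈ/, ejective /ʈʼ/.
palatal: plain /c/, ejective /cʼ/.
velar: plain /k/, ejective —.
uvular: plain /q/, ejective /qʼ/.
The velar row has no ejective member, so the gap is the ejective velar stop /kʼ/.

/kʼ/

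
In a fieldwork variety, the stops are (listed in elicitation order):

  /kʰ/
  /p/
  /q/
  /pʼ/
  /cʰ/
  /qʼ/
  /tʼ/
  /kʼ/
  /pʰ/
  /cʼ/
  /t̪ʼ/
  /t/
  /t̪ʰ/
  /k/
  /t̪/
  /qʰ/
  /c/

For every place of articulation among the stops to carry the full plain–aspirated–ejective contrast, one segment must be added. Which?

Plain: /p/ (bilabial), /t̪/ (dental), /t/ (alveolar), /c/ (palatal), /k/ (velar), /q/ (uvular).
Aspirated: /pʰ/ (bilabial), /t̪ʰ/ (dental), /cʰ/ (palatal), /kʰ/ (velar), /qʰ/ (uvular).
Ejective: /pʼ/ (bilabial), /t̪ʼ/ (dental), /tʼ/ (alveolar), /cʼ/ (palatal), /kʼ/ (velar), /qʼ/ (uvular).
The alveolar row has no aspirated member, so the gap is the aspirated alveolar stop /tʰ/.

/tʰ/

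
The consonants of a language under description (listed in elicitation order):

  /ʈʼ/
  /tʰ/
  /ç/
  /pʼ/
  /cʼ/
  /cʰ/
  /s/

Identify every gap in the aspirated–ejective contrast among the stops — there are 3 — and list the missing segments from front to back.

bilabial: aspirated —, ejective /pʼ/.
alveolar: aspirated /tʰ/, ejective —.
retroflex: aspirated —, ejective /ʈʼ/.
palatal: aspirated /cʰ/, ejective /cʼ/.
Gaps, from front to back: bilabial lacks aspirated (/pʰ/); alveolar lacks ejective (/tʼ/); retroflex lacks aspirated (/ʈʰ/).

/pʰ/, /tʼ/, /ʈʰ/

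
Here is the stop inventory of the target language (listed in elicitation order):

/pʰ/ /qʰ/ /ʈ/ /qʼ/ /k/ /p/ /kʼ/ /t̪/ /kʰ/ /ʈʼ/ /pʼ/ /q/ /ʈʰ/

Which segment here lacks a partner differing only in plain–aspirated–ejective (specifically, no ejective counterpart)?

/t̪/

Bilabial: /p/ ~ /pʰ/ ~ /pʼ/
Retroflex: /ʈ/ ~ /ʈʰ/ ~ /ʈʼ/
Velar: /k/ ~ /kʰ/ ~ /kʼ/
Uvular: /q/ ~ /qʰ/ ~ /qʼ/
Dental: only /t̪/ (plain); no ejective partner.
So /t̪/ is the unpaired segment.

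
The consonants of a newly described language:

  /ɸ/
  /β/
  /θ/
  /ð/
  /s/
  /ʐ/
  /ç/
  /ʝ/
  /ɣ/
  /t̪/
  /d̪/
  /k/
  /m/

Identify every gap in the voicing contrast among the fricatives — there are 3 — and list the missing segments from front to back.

bilabial: voiceless /ɸ/, voiced /β/.
dental: voiceless /θ/, voiced /ð/.
alveolar: voiceless /s/, voiced —.
retroflex: voiceless —, voiced /ʐ/.
palatal: voiceless /ç/, voiced /ʝ/.
velar: voiceless —, voiced /ɣ/.
Gaps, from front to back: alveolar lacks voiced (/z/); retroflex lacks voiceless (/ʂ/); velar lacks voiceless (/x/).

/z/, /ʂ/, /x/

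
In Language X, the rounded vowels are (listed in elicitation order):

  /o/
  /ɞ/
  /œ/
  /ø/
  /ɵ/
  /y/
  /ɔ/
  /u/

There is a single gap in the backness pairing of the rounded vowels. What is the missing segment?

Front: /y/ (high), /ø/ (high-mid), /œ/ (low-mid).
Central: /ɵ/ (high-mid), /ɞ/ (low-mid).
Back: /u/ (high), /o/ (high-mid), /ɔ/ (low-mid).
The high row has no central member, so the gap is the high central rounded vowel /ʉ/.

/ʉ/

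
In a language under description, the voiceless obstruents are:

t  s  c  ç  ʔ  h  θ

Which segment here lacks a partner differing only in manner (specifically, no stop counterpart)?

/θ/

Alveolar: /t/ ~ /s/
Palatal: /c/ ~ /ç/
Glottal: /ʔ/ ~ /h/
Dental: only /θ/ (fricative); no stop partner.
So /θ/ is the unpaired segment.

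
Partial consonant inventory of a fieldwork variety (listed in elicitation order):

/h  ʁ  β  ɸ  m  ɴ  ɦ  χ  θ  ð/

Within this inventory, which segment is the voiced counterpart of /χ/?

/ʁ/

/χ/ is a voiceless uvular fricative.
The voiced counterpart is a voiced uvular fricative — in this inventory, /ʁ/.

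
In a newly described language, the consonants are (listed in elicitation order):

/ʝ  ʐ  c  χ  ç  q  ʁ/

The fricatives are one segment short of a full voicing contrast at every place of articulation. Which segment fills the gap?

retroflex: voiceless —, voiced /ʐ/.
palatal: voiceless /ç/, voiced /ʝ/.
uvular: voiceless /χ/, voiced /ʁ/.
The retroflex row has no voiceless member, so the gap is the voiceless retroflex fricative /ʂ/.

/ʂ/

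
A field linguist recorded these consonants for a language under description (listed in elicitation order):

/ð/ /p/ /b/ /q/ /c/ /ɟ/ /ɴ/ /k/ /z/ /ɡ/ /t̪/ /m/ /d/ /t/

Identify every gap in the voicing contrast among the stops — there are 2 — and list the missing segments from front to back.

bilabial: voiceless /p/, voiced /b/.
dental: voiceless /t̪/, voiced —.
alveolar: voiceless /t/, voiced /d/.
palatal: voiceless /c/, voiced /ɟ/.
velar: voiceless /k/, voiced /ɡ/.
uvular: voiceless /q/, voiced —.
Gaps, from front to back: dental lacks voiced (/d̪/); uvular lacks voiced (/ɢ/).

/d̪/, /ɢ/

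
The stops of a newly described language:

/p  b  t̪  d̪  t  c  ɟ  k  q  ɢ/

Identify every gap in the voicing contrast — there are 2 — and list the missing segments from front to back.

/d/, /ɡ/

place of articulation  voiceless  voiced  
bilabial          p         b       
dental            t̪        d̪      
alveolar          t         —       
palatal           c         ɟ       
velar             k         —       
uvular            q         ɢ       
Gaps, from front to back: alveolar lacks voiced (/d/); velar lacks voiced (/ɡ/).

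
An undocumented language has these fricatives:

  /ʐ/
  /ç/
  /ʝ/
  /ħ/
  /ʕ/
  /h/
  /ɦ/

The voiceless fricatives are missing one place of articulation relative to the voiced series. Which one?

retroflex: voiceless —, voiced /ʐ/.
palatal: voiceless /ç/, voiced /ʝ/.
pharyngeal: voiceless /ħ/, voiced /ʕ/.
glottal: voiceless /h/, voiced /ɦ/.
Every place of articulation has a voiceless member except retroflex, where /ʂ/ would be expected.

retroflex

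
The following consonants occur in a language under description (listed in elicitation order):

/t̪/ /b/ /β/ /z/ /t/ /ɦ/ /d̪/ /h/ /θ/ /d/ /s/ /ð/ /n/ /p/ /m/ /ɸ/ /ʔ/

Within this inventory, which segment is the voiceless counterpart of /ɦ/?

/h/

/ɦ/ is a voiced glottal fricative.
The voiceless counterpart is a voiceless glottal fricative — in this inventory, /h/.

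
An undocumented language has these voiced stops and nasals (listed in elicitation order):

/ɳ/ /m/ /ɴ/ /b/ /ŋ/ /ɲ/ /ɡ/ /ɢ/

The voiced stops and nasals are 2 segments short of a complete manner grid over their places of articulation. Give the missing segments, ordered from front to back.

/ɖ/, /ɟ/

place of articulation  oral stop  nasal   
bilabial          b         m       
retroflex         —         ɳ       
palatal           —         ɲ       
velar             ɡ         ŋ       
uvular            ɢ         ɴ       
Gaps, from front to back: retroflex lacks oral stop (/ɖ/); palatal lacks oral stop (/ɟ/).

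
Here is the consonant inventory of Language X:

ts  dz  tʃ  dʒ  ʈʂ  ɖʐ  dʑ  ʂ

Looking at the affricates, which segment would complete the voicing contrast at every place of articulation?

/tɕ/

Voiceless: /ts/ (alveolar), /tʃ/ (postalveolar), /ʈʂ/ (retroflex).
Voiced: /dz/ (alveolar), /dʒ/ (postalveolar), /ɖʐ/ (retroflex), /dʑ/ (alveolo-palatal).
The alveolo-palatal row has no voiceless member, so the gap is the voiceless alveolo-palatal affricate /tɕ/.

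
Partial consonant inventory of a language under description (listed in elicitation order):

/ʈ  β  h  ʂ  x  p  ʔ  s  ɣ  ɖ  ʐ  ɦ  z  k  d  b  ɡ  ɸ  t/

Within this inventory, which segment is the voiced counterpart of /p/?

/b/

/p/ is a voiceless bilabial stop.
The voiced counterpart is a voiced bilabial stop — in this inventory, /b/.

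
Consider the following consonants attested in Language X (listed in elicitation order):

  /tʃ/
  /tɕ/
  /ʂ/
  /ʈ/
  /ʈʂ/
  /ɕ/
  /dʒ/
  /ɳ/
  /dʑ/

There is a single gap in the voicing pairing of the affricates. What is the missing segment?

/ɖʐ/

Voiceless: /tʃ/ (postalveolar), /ʈʂ/ (retroflex), /tɕ/ (alveolo-palatal).
Voiced: /dʒ/ (postalveolar), /dʑ/ (alveolo-palatal).
The retroflex row has no voiced member, so the gap is the voiced retroflex affricate /ɖʐ/.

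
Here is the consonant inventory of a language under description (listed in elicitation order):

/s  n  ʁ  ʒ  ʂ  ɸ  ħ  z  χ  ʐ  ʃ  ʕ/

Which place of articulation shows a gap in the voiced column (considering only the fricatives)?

place of articulation  voiceless  voiced  
bilabial          ɸ         —       
alveolar          s         z       
postalveolar      ʃ         ʒ       
retroflex         ʂ         ʐ       
uvular            χ         ʁ       
pharyngeal        ħ         ʕ       
Every place of articulation has a voiced member except bilabial, where /β/ would be expected.

bilabial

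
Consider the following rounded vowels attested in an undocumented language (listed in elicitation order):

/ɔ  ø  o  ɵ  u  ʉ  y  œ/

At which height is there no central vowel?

low-mid

high: front /y/, central /ʉ/, back /u/.
high-mid: front /ø/, central /ɵ/, back /o/.
low-mid: front /œ/, central —, back /ɔ/.
Every height has a central member except low-mid, where /ɞ/ would be expected.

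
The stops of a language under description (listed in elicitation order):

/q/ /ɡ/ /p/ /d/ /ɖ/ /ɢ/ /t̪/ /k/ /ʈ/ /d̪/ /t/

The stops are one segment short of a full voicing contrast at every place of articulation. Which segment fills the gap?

Voiceless: /p/ (bilabial), /t̪/ (dental), /t/ (alveolar), /ʈ/ (retroflex), /k/ (velar), /q/ (uvular).
Voiced: /d̪/ (dental), /d/ (alveolar), /ɖ/ (retroflex), /ɡ/ (velar), /ɢ/ (uvular).
The bilabial row has no voiced member, so the gap is the voiced bilabial stop /b/.

/b/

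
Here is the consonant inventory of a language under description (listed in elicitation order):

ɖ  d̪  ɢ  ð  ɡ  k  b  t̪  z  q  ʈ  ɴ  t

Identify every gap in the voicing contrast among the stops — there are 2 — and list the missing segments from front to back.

/p/, /d/

place of articulation  voiceless  voiced  
bilabial          —         b       
dental            t̪        d̪      
alveolar          t         —       
retroflex         ʈ         ɖ       
velar             k         ɡ       
uvular            q         ɢ       
Gaps, from front to back: bilabial lacks voiceless (/p/); alveolar lacks voiced (/d/).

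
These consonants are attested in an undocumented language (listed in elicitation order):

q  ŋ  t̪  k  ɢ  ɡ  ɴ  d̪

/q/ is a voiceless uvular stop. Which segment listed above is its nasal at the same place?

The nasal at the same place is an uvular nasal — in this inventory, /ɴ/.

/ɴ/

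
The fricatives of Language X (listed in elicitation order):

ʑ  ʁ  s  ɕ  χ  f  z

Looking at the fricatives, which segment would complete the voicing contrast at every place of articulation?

/v/

Voiceless: /f/ (labiodental), /s/ (alveolar), /ɕ/ (alveolo-palatal), /χ/ (uvular).
Voiced: /z/ (alveolar), /ʑ/ (alveolo-palatal), /ʁ/ (uvular).
The labiodental row has no voiced member, so the gap is the voiced labiodental fricative /v/.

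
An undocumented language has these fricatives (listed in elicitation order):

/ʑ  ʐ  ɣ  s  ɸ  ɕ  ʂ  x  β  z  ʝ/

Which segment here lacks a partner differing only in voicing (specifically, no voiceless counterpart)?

/ʝ/

Bilabial: /ɸ/ ~ /β/
Alveolar: /s/ ~ /z/
Retroflex: /ʂ/ ~ /ʐ/
Alveolo-palatal: /ɕ/ ~ /ʑ/
Velar: /x/ ~ /ɣ/
Palatal: only /ʝ/ (voiced); no voiceless partner.
So /ʝ/ is the unpaired segment.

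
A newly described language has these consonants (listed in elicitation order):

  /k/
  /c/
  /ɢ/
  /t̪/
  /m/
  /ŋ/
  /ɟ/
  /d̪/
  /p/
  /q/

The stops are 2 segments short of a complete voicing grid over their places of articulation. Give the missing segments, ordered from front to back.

bilabial: voiceless /p/, voiced —.
dental: voiceless /t̪/, voiced /d̪/.
palatal: voiceless /c/, voiced /ɟ/.
velar: voiceless /k/, voiced —.
uvular: voiceless /q/, voiced /ɢ/.
Gaps, from front to back: bilabial lacks voiced (/b/); velar lacks voiced (/ɡ/).

/b/, /ɡ/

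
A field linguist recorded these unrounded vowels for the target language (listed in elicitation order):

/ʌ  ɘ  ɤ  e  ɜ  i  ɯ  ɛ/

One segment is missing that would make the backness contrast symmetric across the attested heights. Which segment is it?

high: front /i/, central —, back /ɯ/.
high-mid: front /e/, central /ɘ/, back /ɤ/.
low-mid: front /ɛ/, central /ɜ/, back /ʌ/.
The high row has no central member, so the gap is the high central unrounded vowel /ɨ/.

/ɨ/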